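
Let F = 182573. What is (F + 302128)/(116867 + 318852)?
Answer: 484701/435719 ≈ 1.1124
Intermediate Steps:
(F + 302128)/(116867 + 318852) = (182573 + 302128)/(116867 + 318852) = 484701/435719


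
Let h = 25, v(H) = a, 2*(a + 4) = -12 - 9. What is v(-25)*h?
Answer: -725/2 ≈ -362.50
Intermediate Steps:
a = -29/2 (a = -4 + (-12 - 9)/2 = -4 + (½)*(-21) = -4 - 21/2 = -29/2 ≈ -14.500)
v(H) = -29/2
v(-25)*h = -29/2*25 = -725/2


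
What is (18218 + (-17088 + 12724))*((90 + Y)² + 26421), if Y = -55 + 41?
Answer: 446057238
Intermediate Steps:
Y = -14
(18218 + (-17088 + 12724))*((90 + Y)² + 26421) = (18218 + (-17088 + 12724))*((90 - 14)² + 26421) = (18218 - 4364)*(76² + 26421) = 13854*(5776 + 26421) = 13854*32197 = 446057238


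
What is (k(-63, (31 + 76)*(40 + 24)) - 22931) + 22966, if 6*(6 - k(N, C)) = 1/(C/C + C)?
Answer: 1684853/41094 ≈ 41.000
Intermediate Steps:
k(N, C) = 6 - 1/(6*(1 + C)) (k(N, C) = 6 - 1/(6*(C/C + C)) = 6 - 1/(6*(1 + C)))
(k(-63, (31 + 76)*(40 + 24)) - 22931) + 22966 = ((35 + 36*((31 + 76)*(40 + 24)))/(6*(1 + (31 + 76)*(40 + 24))) - 22931) + 22966 = ((35 + 36*(107*64))/(6*(1 + 107*64)) - 22931) + 22966 = ((35 + 36*6848)/(6*(1 + 6848)) - 22931) + 22966 = ((⅙)*(35 + 246528)/6849 - 22931) + 22966 = ((⅙)*(1/6849)*246563 - 22931) + 22966 = (246563/41094 - 22931) + 22966 = -942079951/41094 + 22966 = 1684853/41094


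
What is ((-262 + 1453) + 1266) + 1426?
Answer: 3883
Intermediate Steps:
((-262 + 1453) + 1266) + 1426 = (1191 + 1266) + 1426 = 2457 + 1426 = 3883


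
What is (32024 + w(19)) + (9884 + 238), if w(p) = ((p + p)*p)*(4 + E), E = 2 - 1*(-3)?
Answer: 48644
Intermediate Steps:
E = 5 (E = 2 + 3 = 5)
w(p) = 18*p**2 (w(p) = ((p + p)*p)*(4 + 5) = ((2*p)*p)*9 = (2*p**2)*9 = 18*p**2)
(32024 + w(19)) + (9884 + 238) = (32024 + 18*19**2) + (9884 + 238) = (32024 + 18*361) + 10122 = (32024 + 6498) + 10122 = 38522 + 10122 = 48644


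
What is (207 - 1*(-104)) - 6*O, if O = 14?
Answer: 227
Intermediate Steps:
(207 - 1*(-104)) - 6*O = (207 - 1*(-104)) - 6*14 = (207 + 104) - 84 = 311 - 84 = 227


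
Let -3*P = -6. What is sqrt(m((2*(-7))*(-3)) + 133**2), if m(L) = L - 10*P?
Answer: sqrt(17711) ≈ 133.08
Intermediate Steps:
P = 2 (P = -1/3*(-6) = 2)
m(L) = -20 + L (m(L) = L - 10*2 = L - 20 = -20 + L)
sqrt(m((2*(-7))*(-3)) + 133**2) = sqrt((-20 + (2*(-7))*(-3)) + 133**2) = sqrt((-20 - 14*(-3)) + 17689) = sqrt((-20 + 42) + 17689) = sqrt(22 + 17689) = sqrt(17711)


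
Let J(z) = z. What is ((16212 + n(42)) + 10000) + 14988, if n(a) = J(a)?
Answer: 41242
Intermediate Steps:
n(a) = a
((16212 + n(42)) + 10000) + 14988 = ((16212 + 42) + 10000) + 14988 = (16254 + 10000) + 14988 = 26254 + 14988 = 41242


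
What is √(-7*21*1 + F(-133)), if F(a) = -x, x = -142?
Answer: I*√5 ≈ 2.2361*I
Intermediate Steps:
F(a) = 142 (F(a) = -1*(-142) = 142)
√(-7*21*1 + F(-133)) = √(-7*21*1 + 142) = √(-147*1 + 142) = √(-147 + 142) = √(-5) = I*√5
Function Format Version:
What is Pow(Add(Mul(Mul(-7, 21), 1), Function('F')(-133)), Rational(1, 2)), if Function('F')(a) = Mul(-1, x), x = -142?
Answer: Mul(I, Pow(5, Rational(1, 2))) ≈ Mul(2.2361, I)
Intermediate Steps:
Function('F')(a) = 142 (Function('F')(a) = Mul(-1, -142) = 142)
Pow(Add(Mul(Mul(-7, 21), 1), Function('F')(-133)), Rational(1, 2)) = Pow(Add(Mul(Mul(-7, 21), 1), 142), Rational(1, 2)) = Pow(Add(Mul(-147, 1), 142), Rational(1, 2)) = Pow(Add(-147, 142), Rational(1, 2)) = Pow(-5, Rational(1, 2)) = Mul(I, Pow(5, Rational(1, 2)))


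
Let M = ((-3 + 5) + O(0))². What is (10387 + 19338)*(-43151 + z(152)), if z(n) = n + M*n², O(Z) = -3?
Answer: -591378875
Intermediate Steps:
M = 1 (M = ((-3 + 5) - 3)² = (2 - 3)² = (-1)² = 1)
z(n) = n + n² (z(n) = n + 1*n² = n + n²)
(10387 + 19338)*(-43151 + z(152)) = (10387 + 19338)*(-43151 + 152*(1 + 152)) = 29725*(-43151 + 152*153) = 29725*(-43151 + 23256) = 29725*(-19895) = -591378875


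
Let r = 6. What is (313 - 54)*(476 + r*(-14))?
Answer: 101528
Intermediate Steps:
(313 - 54)*(476 + r*(-14)) = (313 - 54)*(476 + 6*(-14)) = 259*(476 - 84) = 259*392 = 101528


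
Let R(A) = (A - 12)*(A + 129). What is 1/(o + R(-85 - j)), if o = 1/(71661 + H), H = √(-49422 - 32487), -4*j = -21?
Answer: 48*(-√9101 + 23887*I)/(-4542949079*I + 190185*√9101) ≈ -0.00025239 + 3.5527e-15*I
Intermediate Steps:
j = 21/4 (j = -¼*(-21) = 21/4 ≈ 5.2500)
H = 3*I*√9101 (H = √(-81909) = 3*I*√9101 ≈ 286.2*I)
R(A) = (-12 + A)*(129 + A)
o = 1/(71661 + 3*I*√9101) ≈ 1.3954e-5 - 5.573e-8*I
1/(o + R(-85 - j)) = 1/((23887/1711793610 - I*√9101/1711793610) + (-1548 + (-85 - 1*21/4)² + 117*(-85 - 1*21/4))) = 1/((23887/1711793610 - I*√9101/1711793610) + (-1548 + (-85 - 21/4)² + 117*(-85 - 21/4))) = 1/((23887/1711793610 - I*√9101/1711793610) + (-1548 + (-361/4)² + 117*(-361/4))) = 1/((23887/1711793610 - I*√9101/1711793610) + (-1548 + 130321/16 - 42237/4)) = 1/((23887/1711793610 - I*√9101/1711793610) - 63395/16) = 1/(-54259577761879/13694348880 - I*√9101/1711793610)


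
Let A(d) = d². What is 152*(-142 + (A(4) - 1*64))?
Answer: -28880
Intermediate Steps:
152*(-142 + (A(4) - 1*64)) = 152*(-142 + (4² - 1*64)) = 152*(-142 + (16 - 64)) = 152*(-142 - 48) = 152*(-190) = -28880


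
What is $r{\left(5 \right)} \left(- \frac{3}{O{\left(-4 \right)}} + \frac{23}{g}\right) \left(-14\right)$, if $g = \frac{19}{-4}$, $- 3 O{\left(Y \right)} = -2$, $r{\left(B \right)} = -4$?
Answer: $- \frac{9940}{19} \approx -523.16$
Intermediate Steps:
$O{\left(Y \right)} = \frac{2}{3}$ ($O{\left(Y \right)} = \left(- \frac{1}{3}\right) \left(-2\right) = \frac{2}{3}$)
$g = - \frac{19}{4}$ ($g = 19 \left(- \frac{1}{4}\right) = - \frac{19}{4} \approx -4.75$)
$r{\left(5 \right)} \left(- \frac{3}{O{\left(-4 \right)}} + \frac{23}{g}\right) \left(-14\right) = - 4 \left(- \frac{3}{\frac{2}{3}} + \frac{23}{- \frac{19}{4}}\right) \left(-14\right) = - 4 \left(\left(-3\right) \frac{3}{2} + 23 \left(- \frac{4}{19}\right)\right) \left(-14\right) = - 4 \left(- \frac{9}{2} - \frac{92}{19}\right) \left(-14\right) = \left(-4\right) \left(- \frac{355}{38}\right) \left(-14\right) = \frac{710}{19} \left(-14\right) = - \frac{9940}{19}$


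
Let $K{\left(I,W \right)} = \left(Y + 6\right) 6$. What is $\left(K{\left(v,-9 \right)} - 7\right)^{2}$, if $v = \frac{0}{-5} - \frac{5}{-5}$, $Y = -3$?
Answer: $121$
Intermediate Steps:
$v = 1$ ($v = 0 \left(- \frac{1}{5}\right) - -1 = 0 + 1 = 1$)
$K{\left(I,W \right)} = 18$ ($K{\left(I,W \right)} = \left(-3 + 6\right) 6 = 3 \cdot 6 = 18$)
$\left(K{\left(v,-9 \right)} - 7\right)^{2} = \left(18 - 7\right)^{2} = 11^{2} = 121$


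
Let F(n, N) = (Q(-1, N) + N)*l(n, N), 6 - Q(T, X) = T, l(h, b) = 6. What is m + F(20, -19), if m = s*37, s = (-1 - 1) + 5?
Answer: 39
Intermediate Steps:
s = 3 (s = -2 + 5 = 3)
Q(T, X) = 6 - T
F(n, N) = 42 + 6*N (F(n, N) = ((6 - 1*(-1)) + N)*6 = ((6 + 1) + N)*6 = (7 + N)*6 = 42 + 6*N)
m = 111 (m = 3*37 = 111)
m + F(20, -19) = 111 + (42 + 6*(-19)) = 111 + (42 - 114) = 111 - 72 = 39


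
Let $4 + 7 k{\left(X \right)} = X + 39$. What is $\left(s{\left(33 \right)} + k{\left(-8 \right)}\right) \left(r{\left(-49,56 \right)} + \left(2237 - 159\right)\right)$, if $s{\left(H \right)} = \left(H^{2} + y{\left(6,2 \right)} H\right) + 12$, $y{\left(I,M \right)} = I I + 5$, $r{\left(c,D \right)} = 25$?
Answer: $\frac{36182115}{7} \approx 5.1689 \cdot 10^{6}$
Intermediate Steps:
$y{\left(I,M \right)} = 5 + I^{2}$ ($y{\left(I,M \right)} = I^{2} + 5 = 5 + I^{2}$)
$k{\left(X \right)} = 5 + \frac{X}{7}$ ($k{\left(X \right)} = - \frac{4}{7} + \frac{X + 39}{7} = - \frac{4}{7} + \frac{39 + X}{7} = - \frac{4}{7} + \left(\frac{39}{7} + \frac{X}{7}\right) = 5 + \frac{X}{7}$)
$s{\left(H \right)} = 12 + H^{2} + 41 H$ ($s{\left(H \right)} = \left(H^{2} + \left(5 + 6^{2}\right) H\right) + 12 = \left(H^{2} + \left(5 + 36\right) H\right) + 12 = \left(H^{2} + 41 H\right) + 12 = 12 + H^{2} + 41 H$)
$\left(s{\left(33 \right)} + k{\left(-8 \right)}\right) \left(r{\left(-49,56 \right)} + \left(2237 - 159\right)\right) = \left(\left(12 + 33^{2} + 41 \cdot 33\right) + \left(5 + \frac{1}{7} \left(-8\right)\right)\right) \left(25 + \left(2237 - 159\right)\right) = \left(\left(12 + 1089 + 1353\right) + \left(5 - \frac{8}{7}\right)\right) \left(25 + 2078\right) = \left(2454 + \frac{27}{7}\right) 2103 = \frac{17205}{7} \cdot 2103 = \frac{36182115}{7}$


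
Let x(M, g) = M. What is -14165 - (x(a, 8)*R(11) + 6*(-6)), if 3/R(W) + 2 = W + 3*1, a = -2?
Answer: -28257/2 ≈ -14129.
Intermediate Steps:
R(W) = 3/(1 + W) (R(W) = 3/(-2 + (W + 3*1)) = 3/(-2 + (W + 3)) = 3/(-2 + (3 + W)) = 3/(1 + W))
-14165 - (x(a, 8)*R(11) + 6*(-6)) = -14165 - (-6/(1 + 11) + 6*(-6)) = -14165 - (-6/12 - 36) = -14165 - (-2*¼ - 36) = -14165 - (-½ - 36) = -14165 - 1*(-73/2) = -14165 + 73/2 = -28257/2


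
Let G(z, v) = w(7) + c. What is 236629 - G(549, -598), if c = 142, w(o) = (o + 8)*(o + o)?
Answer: 236277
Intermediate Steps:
w(o) = 2*o*(8 + o) (w(o) = (8 + o)*(2*o) = 2*o*(8 + o))
G(z, v) = 352 (G(z, v) = 2*7*(8 + 7) + 142 = 2*7*15 + 142 = 210 + 142 = 352)
236629 - G(549, -598) = 236629 - 1*352 = 236629 - 352 = 236277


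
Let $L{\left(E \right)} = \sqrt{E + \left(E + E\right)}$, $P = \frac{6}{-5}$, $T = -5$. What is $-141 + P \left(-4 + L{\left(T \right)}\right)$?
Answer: $- \frac{681}{5} - \frac{6 i \sqrt{15}}{5} \approx -136.2 - 4.6476 i$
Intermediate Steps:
$P = - \frac{6}{5}$ ($P = 6 \left(- \frac{1}{5}\right) = - \frac{6}{5} \approx -1.2$)
$L{\left(E \right)} = \sqrt{3} \sqrt{E}$ ($L{\left(E \right)} = \sqrt{E + 2 E} = \sqrt{3 E} = \sqrt{3} \sqrt{E}$)
$-141 + P \left(-4 + L{\left(T \right)}\right) = -141 - \frac{6 \left(-4 + \sqrt{3} \sqrt{-5}\right)}{5} = -141 - \frac{6 \left(-4 + \sqrt{3} i \sqrt{5}\right)}{5} = -141 - \frac{6 \left(-4 + i \sqrt{15}\right)}{5} = -141 + \left(\frac{24}{5} - \frac{6 i \sqrt{15}}{5}\right) = - \frac{681}{5} - \frac{6 i \sqrt{15}}{5}$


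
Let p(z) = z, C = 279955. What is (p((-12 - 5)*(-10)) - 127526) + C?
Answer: 152599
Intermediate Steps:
(p((-12 - 5)*(-10)) - 127526) + C = ((-12 - 5)*(-10) - 127526) + 279955 = (-17*(-10) - 127526) + 279955 = (170 - 127526) + 279955 = -127356 + 279955 = 152599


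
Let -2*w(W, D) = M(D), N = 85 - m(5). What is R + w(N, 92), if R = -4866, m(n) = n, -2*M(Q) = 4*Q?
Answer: -4774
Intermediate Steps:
M(Q) = -2*Q
N = 80 (N = 85 - 1*5 = 85 - 5 = 80)
w(W, D) = D (w(W, D) = -(-1)*D = D)
R + w(N, 92) = -4866 + 92 = -4774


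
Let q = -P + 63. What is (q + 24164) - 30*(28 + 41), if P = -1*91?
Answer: 22248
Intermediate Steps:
P = -91
q = 154 (q = -1*(-91) + 63 = 91 + 63 = 154)
(q + 24164) - 30*(28 + 41) = (154 + 24164) - 30*(28 + 41) = 24318 - 30*69 = 24318 - 2070 = 22248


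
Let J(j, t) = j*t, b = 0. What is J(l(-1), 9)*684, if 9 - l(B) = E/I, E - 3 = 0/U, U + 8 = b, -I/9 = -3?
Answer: 54720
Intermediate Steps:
I = 27 (I = -9*(-3) = 27)
U = -8 (U = -8 + 0 = -8)
E = 3 (E = 3 + 0/(-8) = 3 + 0*(-⅛) = 3 + 0 = 3)
l(B) = 80/9 (l(B) = 9 - 3/27 = 9 - 1*⅑ = 9 - ⅑ = 80/9)
J(l(-1), 9)*684 = ((80/9)*9)*684 = 80*684 = 54720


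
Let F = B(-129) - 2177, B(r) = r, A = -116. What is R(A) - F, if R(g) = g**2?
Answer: 15762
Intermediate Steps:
F = -2306 (F = -129 - 2177 = -2306)
R(A) - F = (-116)**2 - 1*(-2306) = 13456 + 2306 = 15762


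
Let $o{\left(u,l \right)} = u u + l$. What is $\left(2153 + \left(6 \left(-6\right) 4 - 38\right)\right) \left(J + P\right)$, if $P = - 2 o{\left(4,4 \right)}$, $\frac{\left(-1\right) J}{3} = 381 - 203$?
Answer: $-1131354$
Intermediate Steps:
$J = -534$ ($J = - 3 \left(381 - 203\right) = \left(-3\right) 178 = -534$)
$o{\left(u,l \right)} = l + u^{2}$ ($o{\left(u,l \right)} = u^{2} + l = l + u^{2}$)
$P = -40$ ($P = - 2 \left(4 + 4^{2}\right) = - 2 \left(4 + 16\right) = \left(-2\right) 20 = -40$)
$\left(2153 + \left(6 \left(-6\right) 4 - 38\right)\right) \left(J + P\right) = \left(2153 + \left(6 \left(-6\right) 4 - 38\right)\right) \left(-534 - 40\right) = \left(2153 - 182\right) \left(-574\right) = 1971 \left(-574\right) = -1131354$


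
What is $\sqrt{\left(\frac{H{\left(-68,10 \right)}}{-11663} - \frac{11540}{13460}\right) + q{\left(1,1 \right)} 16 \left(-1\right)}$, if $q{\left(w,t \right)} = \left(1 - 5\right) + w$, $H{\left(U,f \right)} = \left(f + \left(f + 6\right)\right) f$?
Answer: $\frac{\sqrt{2903081359376179}}{7849199} \approx 6.8644$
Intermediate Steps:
$H{\left(U,f \right)} = f \left(6 + 2 f\right)$ ($H{\left(U,f \right)} = \left(f + \left(6 + f\right)\right) f = \left(6 + 2 f\right) f = f \left(6 + 2 f\right)$)
$q{\left(w,t \right)} = -4 + w$
$\sqrt{\left(\frac{H{\left(-68,10 \right)}}{-11663} - \frac{11540}{13460}\right) + q{\left(1,1 \right)} 16 \left(-1\right)} = \sqrt{\left(\frac{2 \cdot 10 \left(3 + 10\right)}{-11663} - \frac{11540}{13460}\right) + \left(-4 + 1\right) 16 \left(-1\right)} = \sqrt{\left(2 \cdot 10 \cdot 13 \left(- \frac{1}{11663}\right) - \frac{577}{673}\right) + \left(-3\right) 16 \left(-1\right)} = \sqrt{\left(260 \left(- \frac{1}{11663}\right) - \frac{577}{673}\right) - -48} = \sqrt{\left(- \frac{260}{11663} - \frac{577}{673}\right) + 48} = \sqrt{- \frac{6904531}{7849199} + 48} = \sqrt{\frac{369857021}{7849199}} = \frac{\sqrt{2903081359376179}}{7849199}$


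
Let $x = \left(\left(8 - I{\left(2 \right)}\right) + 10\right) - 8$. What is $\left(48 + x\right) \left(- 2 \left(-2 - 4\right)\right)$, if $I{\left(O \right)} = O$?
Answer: $672$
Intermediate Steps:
$x = 8$ ($x = \left(\left(8 - 2\right) + 10\right) - 8 = \left(6 + 10\right) - 8 = 16 - 8 = 8$)
$\left(48 + x\right) \left(- 2 \left(-2 - 4\right)\right) = \left(48 + 8\right) \left(- 2 \left(-2 - 4\right)\right) = 56 \left(\left(-2\right) \left(-6\right)\right) = 56 \cdot 12 = 672$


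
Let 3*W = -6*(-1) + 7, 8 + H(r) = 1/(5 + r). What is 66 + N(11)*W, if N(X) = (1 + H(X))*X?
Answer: -4235/16 ≈ -264.69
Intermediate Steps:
H(r) = -8 + 1/(5 + r)
N(X) = X*(1 + (-39 - 8*X)/(5 + X)) (N(X) = (1 + (-39 - 8*X)/(5 + X))*X = X*(1 + (-39 - 8*X)/(5 + X)))
W = 13/3 (W = (-6*(-1) + 7)/3 = (6 + 7)/3 = (⅓)*13 = 13/3 ≈ 4.3333)
66 + N(11)*W = 66 + (11*(-34 - 7*11)/(5 + 11))*(13/3) = 66 + (11*(-34 - 77)/16)*(13/3) = 66 + (11*(1/16)*(-111))*(13/3) = 66 - 1221/16*13/3 = 66 - 5291/16 = -4235/16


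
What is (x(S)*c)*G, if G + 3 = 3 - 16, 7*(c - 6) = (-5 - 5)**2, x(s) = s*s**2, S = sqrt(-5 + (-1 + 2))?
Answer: 18176*I/7 ≈ 2596.6*I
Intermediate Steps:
S = 2*I (S = sqrt(-5 + 1) = sqrt(-4) = 2*I ≈ 2.0*I)
x(s) = s**3
c = 142/7 (c = 6 + (-5 - 5)**2/7 = 6 + (1/7)*(-10)**2 = 6 + (1/7)*100 = 6 + 100/7 = 142/7 ≈ 20.286)
G = -16 (G = -3 + (3 - 16) = -3 - 13 = -16)
(x(S)*c)*G = ((2*I)**3*(142/7))*(-16) = (-8*I*(142/7))*(-16) = -1136*I/7*(-16) = 18176*I/7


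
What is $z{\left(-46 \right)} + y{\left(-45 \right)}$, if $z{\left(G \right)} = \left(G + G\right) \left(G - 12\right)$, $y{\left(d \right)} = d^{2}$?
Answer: $7361$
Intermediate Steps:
$z{\left(G \right)} = 2 G \left(-12 + G\right)$
$z{\left(-46 \right)} + y{\left(-45 \right)} = 2 \left(-46\right) \left(-12 - 46\right) + \left(-45\right)^{2} = 2 \left(-46\right) \left(-58\right) + 2025 = 5336 + 2025 = 7361$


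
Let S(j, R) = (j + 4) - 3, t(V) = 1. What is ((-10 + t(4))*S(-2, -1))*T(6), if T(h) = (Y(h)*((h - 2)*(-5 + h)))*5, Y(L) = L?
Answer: 1080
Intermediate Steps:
S(j, R) = 1 + j (S(j, R) = (4 + j) - 3 = 1 + j)
T(h) = 5*h*(-5 + h)*(-2 + h) (T(h) = (h*((h - 2)*(-5 + h)))*5 = (h*((-2 + h)*(-5 + h)))*5 = (h*((-5 + h)*(-2 + h)))*5 = (h*(-5 + h)*(-2 + h))*5 = 5*h*(-5 + h)*(-2 + h))
((-10 + t(4))*S(-2, -1))*T(6) = ((-10 + 1)*(1 - 2))*(5*6*(10 + 6² - 7*6)) = (-9*(-1))*(5*6*(10 + 36 - 42)) = 9*(5*6*4) = 9*120 = 1080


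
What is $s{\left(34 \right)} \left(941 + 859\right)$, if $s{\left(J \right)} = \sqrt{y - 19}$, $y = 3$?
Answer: $7200 i \approx 7200.0 i$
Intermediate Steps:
$s{\left(J \right)} = 4 i$ ($s{\left(J \right)} = \sqrt{3 - 19} = \sqrt{-16} = 4 i$)
$s{\left(34 \right)} \left(941 + 859\right) = 4 i \left(941 + 859\right) = 4 i 1800 = 7200 i$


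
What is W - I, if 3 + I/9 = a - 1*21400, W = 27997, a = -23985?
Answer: 436489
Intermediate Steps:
I = -408492 (I = -27 + 9*(-23985 - 1*21400) = -27 + 9*(-23985 - 21400) = -27 + 9*(-45385) = -27 - 408465 = -408492)
W - I = 27997 - 1*(-408492) = 27997 + 408492 = 436489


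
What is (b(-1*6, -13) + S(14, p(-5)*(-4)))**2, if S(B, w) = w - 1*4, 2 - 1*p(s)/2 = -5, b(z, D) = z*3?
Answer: 6084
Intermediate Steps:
b(z, D) = 3*z
p(s) = 14 (p(s) = 4 - 2*(-5) = 4 + 10 = 14)
S(B, w) = -4 + w (S(B, w) = w - 4 = -4 + w)
(b(-1*6, -13) + S(14, p(-5)*(-4)))**2 = (3*(-1*6) + (-4 + 14*(-4)))**2 = (3*(-6) + (-4 - 56))**2 = (-18 - 60)**2 = (-78)**2 = 6084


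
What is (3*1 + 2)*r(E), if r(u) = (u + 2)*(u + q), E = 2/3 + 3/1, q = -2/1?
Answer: 425/9 ≈ 47.222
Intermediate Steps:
q = -2 (q = -2*1 = -2)
E = 11/3 (E = 2*(1/3) + 3*1 = 2/3 + 3 = 11/3 ≈ 3.6667)
r(u) = (-2 + u)*(2 + u) (r(u) = (u + 2)*(u - 2) = (2 + u)*(-2 + u) = (-2 + u)*(2 + u))
(3*1 + 2)*r(E) = (3*1 + 2)*(-4 + (11/3)**2) = (3 + 2)*(-4 + 121/9) = 5*(85/9) = 425/9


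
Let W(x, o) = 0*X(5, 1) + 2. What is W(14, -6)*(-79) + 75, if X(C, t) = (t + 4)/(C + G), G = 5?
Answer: -83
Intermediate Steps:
X(C, t) = (4 + t)/(5 + C) (X(C, t) = (t + 4)/(C + 5) = (4 + t)/(5 + C))
W(x, o) = 2 (W(x, o) = 0*((4 + 1)/(5 + 5)) + 2 = 0*(5/10) + 2 = 0*((⅒)*5) + 2 = 0*(½) + 2 = 0 + 2 = 2)
W(14, -6)*(-79) + 75 = 2*(-79) + 75 = -158 + 75 = -83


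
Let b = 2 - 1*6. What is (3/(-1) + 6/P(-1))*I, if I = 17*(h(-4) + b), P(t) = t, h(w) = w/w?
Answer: 459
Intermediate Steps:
h(w) = 1
b = -4 (b = 2 - 6 = -4)
I = -51 (I = 17*(1 - 4) = 17*(-3) = -51)
(3/(-1) + 6/P(-1))*I = (3/(-1) + 6/(-1))*(-51) = (3*(-1) + 6*(-1))*(-51) = (-3 - 6)*(-51) = -9*(-51) = 459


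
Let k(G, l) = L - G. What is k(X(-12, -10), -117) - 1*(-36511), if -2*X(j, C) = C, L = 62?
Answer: 36568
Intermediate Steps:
X(j, C) = -C/2
k(G, l) = 62 - G
k(X(-12, -10), -117) - 1*(-36511) = (62 - (-1)*(-10)/2) - 1*(-36511) = (62 - 1*5) + 36511 = (62 - 5) + 36511 = 57 + 36511 = 36568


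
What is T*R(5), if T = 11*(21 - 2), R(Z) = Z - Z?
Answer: 0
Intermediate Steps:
R(Z) = 0
T = 209 (T = 11*19 = 209)
T*R(5) = 209*0 = 0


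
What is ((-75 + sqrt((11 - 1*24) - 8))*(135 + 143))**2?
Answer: 433099536 - 11592600*I*sqrt(21) ≈ 4.331e+8 - 5.3124e+7*I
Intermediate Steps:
((-75 + sqrt((11 - 1*24) - 8))*(135 + 143))**2 = ((-75 + sqrt((11 - 24) - 8))*278)**2 = ((-75 + sqrt(-13 - 8))*278)**2 = ((-75 + sqrt(-21))*278)**2 = ((-75 + I*sqrt(21))*278)**2 = (-20850 + 278*I*sqrt(21))**2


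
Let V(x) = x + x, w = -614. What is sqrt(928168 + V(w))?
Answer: 2*sqrt(231735) ≈ 962.78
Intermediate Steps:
V(x) = 2*x
sqrt(928168 + V(w)) = sqrt(928168 + 2*(-614)) = sqrt(928168 - 1228) = sqrt(926940) = 2*sqrt(231735)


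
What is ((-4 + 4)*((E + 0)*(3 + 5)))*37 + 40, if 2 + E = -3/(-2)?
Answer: 40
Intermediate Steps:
E = -½ (E = -2 - 3/(-2) = -2 - 3*(-½) = -2 + 3/2 = -½ ≈ -0.50000)
((-4 + 4)*((E + 0)*(3 + 5)))*37 + 40 = ((-4 + 4)*((-½ + 0)*(3 + 5)))*37 + 40 = (0*(-½*8))*37 + 40 = (0*(-4))*37 + 40 = 0*37 + 40 = 0 + 40 = 40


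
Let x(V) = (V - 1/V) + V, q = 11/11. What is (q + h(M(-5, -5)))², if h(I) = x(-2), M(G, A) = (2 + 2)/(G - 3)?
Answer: 25/4 ≈ 6.2500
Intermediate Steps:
M(G, A) = 4/(-3 + G)
q = 1 (q = 11*(1/11) = 1)
x(V) = -1/V + 2*V
h(I) = -7/2 (h(I) = -1/(-2) + 2*(-2) = -1*(-½) - 4 = ½ - 4 = -7/2)
(q + h(M(-5, -5)))² = (1 - 7/2)² = (-5/2)² = 25/4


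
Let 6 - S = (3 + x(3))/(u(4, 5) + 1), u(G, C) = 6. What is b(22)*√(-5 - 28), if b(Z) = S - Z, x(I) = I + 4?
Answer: -122*I*√33/7 ≈ -100.12*I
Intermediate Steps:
x(I) = 4 + I
S = 32/7 (S = 6 - (3 + (4 + 3))/(6 + 1) = 6 - (3 + 7)/7 = 6 - 10/7 = 32/7 ≈ 4.5714)
b(Z) = 32/7 - Z
b(22)*√(-5 - 28) = (32/7 - 1*22)*√(-5 - 28) = (32/7 - 22)*√(-33) = -122*I*√33/7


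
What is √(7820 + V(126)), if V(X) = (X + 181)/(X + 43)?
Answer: √1321887/13 ≈ 88.441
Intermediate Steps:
V(X) = (181 + X)/(43 + X)
√(7820 + V(126)) = √(7820 + (181 + 126)/(43 + 126)) = √(7820 + 307/169) = √(1321887/169) = √1321887/13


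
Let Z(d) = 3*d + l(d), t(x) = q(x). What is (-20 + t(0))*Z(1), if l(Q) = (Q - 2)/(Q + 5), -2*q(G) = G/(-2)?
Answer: -170/3 ≈ -56.667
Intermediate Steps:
q(G) = G/4 (q(G) = -G/(2*(-2)) = -G*(-1)/(2*2) = -(-1)*G/4 = G/4)
t(x) = x/4
l(Q) = (-2 + Q)/(5 + Q)
Z(d) = 3*d + (-2 + d)/(5 + d)
(-20 + t(0))*Z(1) = (-20 + (¼)*0)*((-2 + 1 + 3*1*(5 + 1))/(5 + 1)) = (-20 + 0)*((-2 + 1 + 3*1*6)/6) = -10*(-2 + 1 + 18)/3 = -10*17/3 = -20*17/6 = -170/3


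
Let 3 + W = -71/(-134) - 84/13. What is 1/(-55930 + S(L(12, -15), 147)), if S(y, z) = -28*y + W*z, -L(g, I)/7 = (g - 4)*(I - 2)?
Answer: -1742/146151985 ≈ -1.1919e-5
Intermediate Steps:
W = -15559/1742 (W = -3 + (-71/(-134) - 84/13) = -3 + (-71*(-1/134) - 84*1/13) = -3 + (71/134 - 84/13) = -3 - 10333/1742 = -15559/1742 ≈ -8.9317)
L(g, I) = -7*(-4 + g)*(-2 + I) (L(g, I) = -7*(g - 4)*(I - 2) = -7*(-4 + g)*(-2 + I))
S(y, z) = -28*y - 15559*z/1742
1/(-55930 + S(L(12, -15), 147)) = 1/(-55930 + (-28*(-56 + 14*12 + 28*(-15) - 7*(-15)*12) - 15559/1742*147)) = 1/(-55930 + (-28*(-56 + 168 - 420 + 1260) - 2287173/1742)) = 1/(-55930 + (-28*952 - 2287173/1742)) = 1/(-55930 + (-26656 - 2287173/1742)) = 1/(-55930 - 48721925/1742) = 1/(-146151985/1742) = -1742/146151985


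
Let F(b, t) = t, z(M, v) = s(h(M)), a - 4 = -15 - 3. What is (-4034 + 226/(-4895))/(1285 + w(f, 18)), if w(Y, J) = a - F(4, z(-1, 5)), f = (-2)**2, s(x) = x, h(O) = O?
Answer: -2468332/778305 ≈ -3.1714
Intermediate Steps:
a = -14 (a = 4 + (-15 - 3) = 4 - 18 = -14)
z(M, v) = M
f = 4
w(Y, J) = -13 (w(Y, J) = -14 - 1*(-1) = -14 + 1 = -13)
(-4034 + 226/(-4895))/(1285 + w(f, 18)) = (-4034 + 226/(-4895))/(1285 - 13) = (-4034 + 226*(-1/4895))/1272 = (-4034 - 226/4895)*(1/1272) = -19746656/4895*1/1272 = -2468332/778305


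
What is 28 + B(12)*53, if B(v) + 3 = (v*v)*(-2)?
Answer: -15395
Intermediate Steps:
B(v) = -3 - 2*v**2 (B(v) = -3 + (v*v)*(-2) = -3 + v**2*(-2) = -3 - 2*v**2)
28 + B(12)*53 = 28 + (-3 - 2*12**2)*53 = 28 + (-3 - 2*144)*53 = 28 + (-3 - 288)*53 = 28 - 291*53 = 28 - 15423 = -15395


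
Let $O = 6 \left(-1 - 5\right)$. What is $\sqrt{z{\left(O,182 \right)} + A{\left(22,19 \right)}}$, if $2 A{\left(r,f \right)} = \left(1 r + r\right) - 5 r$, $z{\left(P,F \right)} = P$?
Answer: $i \sqrt{69} \approx 8.3066 i$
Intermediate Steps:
$O = -36$ ($O = 6 \left(-6\right) = -36$)
$A{\left(r,f \right)} = - \frac{3 r}{2}$ ($A{\left(r,f \right)} = \frac{\left(1 r + r\right) - 5 r}{2} = \frac{\left(r + r\right) - 5 r}{2} = \frac{2 r - 5 r}{2} = \frac{\left(-3\right) r}{2} = - \frac{3 r}{2}$)
$\sqrt{z{\left(O,182 \right)} + A{\left(22,19 \right)}} = \sqrt{-36 - 33} = \sqrt{-69} = i \sqrt{69}$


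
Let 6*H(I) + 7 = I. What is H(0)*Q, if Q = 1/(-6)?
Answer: 7/36 ≈ 0.19444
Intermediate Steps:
H(I) = -7/6 + I/6
Q = -⅙ ≈ -0.16667
H(0)*Q = (-7/6 + (⅙)*0)*(-⅙) = (-7/6 + 0)*(-⅙) = -7/6*(-⅙) = 7/36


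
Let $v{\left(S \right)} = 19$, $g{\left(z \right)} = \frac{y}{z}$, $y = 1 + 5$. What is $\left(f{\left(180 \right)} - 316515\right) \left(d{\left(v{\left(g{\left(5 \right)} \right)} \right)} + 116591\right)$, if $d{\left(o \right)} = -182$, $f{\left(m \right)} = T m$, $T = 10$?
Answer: $-36635658435$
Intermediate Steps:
$y = 6$
$g{\left(z \right)} = \frac{6}{z}$
$f{\left(m \right)} = 10 m$
$\left(f{\left(180 \right)} - 316515\right) \left(d{\left(v{\left(g{\left(5 \right)} \right)} \right)} + 116591\right) = \left(10 \cdot 180 - 316515\right) \left(-182 + 116591\right) = \left(1800 - 316515\right) 116409 = \left(-314715\right) 116409 = -36635658435$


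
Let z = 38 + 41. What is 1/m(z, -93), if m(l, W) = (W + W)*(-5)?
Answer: 1/930 ≈ 0.0010753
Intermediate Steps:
z = 79
m(l, W) = -10*W (m(l, W) = (2*W)*(-5) = -10*W)
1/m(z, -93) = 1/(-10*(-93)) = 1/930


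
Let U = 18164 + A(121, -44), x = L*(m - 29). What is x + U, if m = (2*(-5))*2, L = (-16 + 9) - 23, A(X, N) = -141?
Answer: 19493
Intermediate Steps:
L = -30 (L = -7 - 23 = -30)
m = -20 (m = -10*2 = -20)
x = 1470 (x = -30*(-20 - 29) = -30*(-49) = 1470)
U = 18023 (U = 18164 - 141 = 18023)
x + U = 1470 + 18023 = 19493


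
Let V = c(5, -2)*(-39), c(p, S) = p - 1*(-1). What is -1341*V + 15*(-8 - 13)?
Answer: 313479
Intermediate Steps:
c(p, S) = 1 + p (c(p, S) = p + 1 = 1 + p)
V = -234 (V = (1 + 5)*(-39) = 6*(-39) = -234)
-1341*V + 15*(-8 - 13) = -1341*(-234) + 15*(-8 - 13) = 313794 + 15*(-21) = 313794 - 315 = 313479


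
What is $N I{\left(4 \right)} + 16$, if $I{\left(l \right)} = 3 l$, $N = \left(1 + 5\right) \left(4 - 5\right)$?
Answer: $-56$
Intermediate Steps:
$N = -6$ ($N = 6 \left(4 - 5\right) = 6 \left(-1\right) = -6$)
$N I{\left(4 \right)} + 16 = - 6 \cdot 3 \cdot 4 + 16 = \left(-6\right) 12 + 16 = -72 + 16 = -56$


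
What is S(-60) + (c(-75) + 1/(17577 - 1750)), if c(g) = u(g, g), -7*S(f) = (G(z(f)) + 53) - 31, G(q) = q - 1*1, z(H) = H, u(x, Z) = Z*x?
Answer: 89115055/15827 ≈ 5630.6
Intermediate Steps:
G(q) = -1 + q (G(q) = q - 1 = -1 + q)
S(f) = -3 - f/7 (S(f) = -(((-1 + f) + 53) - 31)/7 = -((52 + f) - 31)/7 = -(21 + f)/7 = -3 - f/7)
c(g) = g² (c(g) = g*g = g²)
S(-60) + (c(-75) + 1/(17577 - 1750)) = (-3 - ⅐*(-60)) + ((-75)² + 1/(17577 - 1750)) = (-3 + 60/7) + (5625 + 1/15827) = 39/7 + (5625 + 1/15827) = 39/7 + 89026876/15827 = 89115055/15827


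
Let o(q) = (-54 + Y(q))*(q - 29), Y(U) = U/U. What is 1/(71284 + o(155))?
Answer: 1/64606 ≈ 1.5478e-5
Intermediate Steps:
Y(U) = 1
o(q) = 1537 - 53*q (o(q) = (-54 + 1)*(q - 29) = -53*(-29 + q) = 1537 - 53*q)
1/(71284 + o(155)) = 1/(71284 + (1537 - 53*155)) = 1/(71284 + (1537 - 8215)) = 1/(71284 - 6678) = 1/64606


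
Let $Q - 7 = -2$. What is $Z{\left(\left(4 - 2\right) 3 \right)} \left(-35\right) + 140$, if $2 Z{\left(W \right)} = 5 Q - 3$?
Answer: $-245$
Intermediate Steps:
$Q = 5$ ($Q = 7 - 2 = 5$)
$Z{\left(W \right)} = 11$ ($Z{\left(W \right)} = \frac{5 \cdot 5 - 3}{2} = \frac{25 - 3}{2} = \frac{1}{2} \cdot 22 = 11$)
$Z{\left(\left(4 - 2\right) 3 \right)} \left(-35\right) + 140 = 11 \left(-35\right) + 140 = -385 + 140 = -245$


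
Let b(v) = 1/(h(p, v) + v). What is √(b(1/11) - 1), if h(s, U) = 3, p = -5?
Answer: I*√782/34 ≈ 0.82248*I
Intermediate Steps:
b(v) = 1/(3 + v)
√(b(1/11) - 1) = √(1/(3 + 1/11) - 1) = √(1/(34/11) - 1) = √(11/34 - 1) = √(-23/34) = I*√782/34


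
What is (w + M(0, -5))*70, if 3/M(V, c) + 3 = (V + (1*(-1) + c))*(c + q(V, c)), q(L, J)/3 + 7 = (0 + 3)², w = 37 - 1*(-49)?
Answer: 17990/3 ≈ 5996.7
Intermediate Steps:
w = 86 (w = 37 + 49 = 86)
q(L, J) = 6 (q(L, J) = -21 + 3*(0 + 3)² = -21 + 3*3² = -21 + 3*9 = -21 + 27 = 6)
M(V, c) = 3/(-3 + (6 + c)*(-1 + V + c)) (M(V, c) = 3/(-3 + (V + (1*(-1) + c))*(c + 6)) = 3/(-3 + (V + (-1 + c))*(6 + c)) = 3/(-3 + (-1 + V + c)*(6 + c)) = 3/(-3 + (6 + c)*(-1 + V + c)))
(w + M(0, -5))*70 = (86 + 3/(-9 + (-5)² + 5*(-5) + 6*0 + 0*(-5)))*70 = (86 + 3/(-9 + 25 - 25 + 0 + 0))*70 = (86 + 3/(-9))*70 = (86 + 3*(-⅑))*70 = (86 - ⅓)*70 = (257/3)*70 = 17990/3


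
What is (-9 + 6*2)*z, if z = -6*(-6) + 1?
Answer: 111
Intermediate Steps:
z = 37 (z = 36 + 1 = 37)
(-9 + 6*2)*z = (-9 + 6*2)*37 = (-9 + 12)*37 = 3*37 = 111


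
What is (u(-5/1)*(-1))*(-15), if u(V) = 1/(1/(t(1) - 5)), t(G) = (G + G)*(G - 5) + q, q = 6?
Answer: -105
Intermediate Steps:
t(G) = 6 + 2*G*(-5 + G) (t(G) = (G + G)*(G - 5) + 6 = (2*G)*(-5 + G) + 6 = 2*G*(-5 + G) + 6 = 6 + 2*G*(-5 + G))
u(V) = -7 (u(V) = 1/(1/((6 - 10*1 + 2*1²) - 5)) = 1/(1/((6 - 10 + 2*1) - 5)) = 1/(1/((6 - 10 + 2) - 5)) = 1/(1/(-2 - 5)) = 1/(1/(-7)) = 1/(-⅐) = -7)
(u(-5/1)*(-1))*(-15) = -7*(-1)*(-15) = 7*(-15) = -105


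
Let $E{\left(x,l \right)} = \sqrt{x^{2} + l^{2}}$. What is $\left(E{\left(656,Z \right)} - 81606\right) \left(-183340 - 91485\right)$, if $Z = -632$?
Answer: $22427368950 - 2198600 \sqrt{12965} \approx 2.2177 \cdot 10^{10}$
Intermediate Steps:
$E{\left(x,l \right)} = \sqrt{l^{2} + x^{2}}$
$\left(E{\left(656,Z \right)} - 81606\right) \left(-183340 - 91485\right) = \left(\sqrt{\left(-632\right)^{2} + 656^{2}} - 81606\right) \left(-183340 - 91485\right) = \left(\sqrt{399424 + 430336} - 81606\right) \left(-274825\right) = \left(\sqrt{829760} - 81606\right) \left(-274825\right) = \left(8 \sqrt{12965} - 81606\right) \left(-274825\right) = \left(-81606 + 8 \sqrt{12965}\right) \left(-274825\right) = 22427368950 - 2198600 \sqrt{12965}$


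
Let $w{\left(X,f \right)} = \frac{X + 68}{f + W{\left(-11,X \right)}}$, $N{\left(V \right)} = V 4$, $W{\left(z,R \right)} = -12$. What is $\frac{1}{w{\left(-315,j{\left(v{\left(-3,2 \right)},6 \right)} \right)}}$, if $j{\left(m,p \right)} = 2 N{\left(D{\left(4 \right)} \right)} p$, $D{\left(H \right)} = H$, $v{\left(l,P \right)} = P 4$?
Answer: $- \frac{180}{247} \approx -0.72874$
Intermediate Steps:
$v{\left(l,P \right)} = 4 P$
$N{\left(V \right)} = 4 V$
$j{\left(m,p \right)} = 32 p$ ($j{\left(m,p \right)} = 2 \cdot 4 \cdot 4 p = 2 \cdot 16 p = 32 p$)
$w{\left(X,f \right)} = \frac{68 + X}{-12 + f}$ ($w{\left(X,f \right)} = \frac{X + 68}{f - 12} = \frac{68 + X}{-12 + f}$)
$\frac{1}{w{\left(-315,j{\left(v{\left(-3,2 \right)},6 \right)} \right)}} = \frac{1}{\frac{1}{-12 + 32 \cdot 6} \left(68 - 315\right)} = \frac{1}{\frac{1}{-12 + 192} \left(-247\right)} = \frac{1}{\frac{1}{180} \left(-247\right)} = \frac{1}{- \frac{247}{180}} = - \frac{180}{247}$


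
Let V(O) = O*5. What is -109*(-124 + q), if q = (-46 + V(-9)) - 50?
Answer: 28885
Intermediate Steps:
V(O) = 5*O
q = -141 (q = (-46 + 5*(-9)) - 50 = (-46 - 45) - 50 = -91 - 50 = -141)
-109*(-124 + q) = -109*(-124 - 141) = -109*(-265) = 28885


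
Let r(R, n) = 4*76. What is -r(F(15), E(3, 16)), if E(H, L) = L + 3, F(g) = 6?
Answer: -304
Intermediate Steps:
E(H, L) = 3 + L
r(R, n) = 304
-r(F(15), E(3, 16)) = -1*304 = -304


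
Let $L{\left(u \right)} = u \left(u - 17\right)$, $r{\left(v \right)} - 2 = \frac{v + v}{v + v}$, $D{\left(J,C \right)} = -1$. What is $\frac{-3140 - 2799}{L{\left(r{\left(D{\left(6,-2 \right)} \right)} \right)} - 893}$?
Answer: $\frac{5939}{935} \approx 6.3519$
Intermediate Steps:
$r{\left(v \right)} = 3$ ($r{\left(v \right)} = 2 + \frac{v + v}{v + v} = 2 + \frac{2 v}{2 v} = 2 + 2 v \frac{1}{2 v} = 2 + 1 = 3$)
$L{\left(u \right)} = u \left(-17 + u\right)$
$\frac{-3140 - 2799}{L{\left(r{\left(D{\left(6,-2 \right)} \right)} \right)} - 893} = \frac{-3140 - 2799}{3 \left(-17 + 3\right) - 893} = - \frac{5939}{3 \left(-14\right) - 893} = - \frac{5939}{-42 - 893} = - \frac{5939}{-935} = \left(-5939\right) \left(- \frac{1}{935}\right) = \frac{5939}{935}$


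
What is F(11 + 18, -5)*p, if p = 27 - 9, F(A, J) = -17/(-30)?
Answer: 51/5 ≈ 10.200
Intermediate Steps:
F(A, J) = 17/30 (F(A, J) = -17*(-1/30) = 17/30)
p = 18
F(11 + 18, -5)*p = (17/30)*18 = 51/5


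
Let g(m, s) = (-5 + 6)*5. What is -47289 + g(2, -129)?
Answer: -47284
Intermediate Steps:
g(m, s) = 5 (g(m, s) = 1*5 = 5)
-47289 + g(2, -129) = -47289 + 5 = -47284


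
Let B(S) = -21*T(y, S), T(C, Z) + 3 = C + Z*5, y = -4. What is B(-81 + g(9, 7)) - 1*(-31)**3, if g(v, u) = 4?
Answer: 38023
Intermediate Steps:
T(C, Z) = -3 + C + 5*Z (T(C, Z) = -3 + (C + Z*5) = -3 + (C + 5*Z) = -3 + C + 5*Z)
B(S) = 147 - 105*S (B(S) = -21*(-3 - 4 + 5*S) = -21*(-7 + 5*S) = 147 - 105*S)
B(-81 + g(9, 7)) - 1*(-31)**3 = (147 - 105*(-81 + 4)) - 1*(-31)**3 = (147 - 105*(-77)) - 1*(-29791) = (147 + 8085) + 29791 = 8232 + 29791 = 38023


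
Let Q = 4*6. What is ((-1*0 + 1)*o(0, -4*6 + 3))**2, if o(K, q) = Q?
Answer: 576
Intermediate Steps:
Q = 24
o(K, q) = 24
((-1*0 + 1)*o(0, -4*6 + 3))**2 = ((-1*0 + 1)*24)**2 = ((0 + 1)*24)**2 = (1*24)**2 = 24**2 = 576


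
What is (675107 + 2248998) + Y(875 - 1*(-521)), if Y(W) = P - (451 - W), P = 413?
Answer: 2925463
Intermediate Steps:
Y(W) = -38 + W (Y(W) = 413 - (451 - W) = 413 + (-451 + W) = -38 + W)
(675107 + 2248998) + Y(875 - 1*(-521)) = (675107 + 2248998) + (-38 + (875 - 1*(-521))) = 2924105 + (-38 + (875 + 521)) = 2924105 + (-38 + 1396) = 2924105 + 1358 = 2925463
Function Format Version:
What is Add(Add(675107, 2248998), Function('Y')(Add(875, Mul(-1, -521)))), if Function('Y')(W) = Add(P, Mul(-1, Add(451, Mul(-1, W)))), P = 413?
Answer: 2925463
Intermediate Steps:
Function('Y')(W) = Add(-38, W) (Function('Y')(W) = Add(413, Mul(-1, Add(451, Mul(-1, W)))) = Add(413, Add(-451, W)) = Add(-38, W))
Add(Add(675107, 2248998), Function('Y')(Add(875, Mul(-1, -521)))) = Add(Add(675107, 2248998), Add(-38, Add(875, Mul(-1, -521)))) = Add(2924105, Add(-38, Add(875, 521))) = Add(2924105, Add(-38, 1396)) = Add(2924105, 1358) = 2925463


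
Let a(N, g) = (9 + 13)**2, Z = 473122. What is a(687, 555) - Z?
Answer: -472638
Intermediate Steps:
a(N, g) = 484 (a(N, g) = 22**2 = 484)
a(687, 555) - Z = 484 - 1*473122 = 484 - 473122 = -472638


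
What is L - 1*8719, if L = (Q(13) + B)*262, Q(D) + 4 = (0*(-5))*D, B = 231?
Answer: 50755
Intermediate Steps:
Q(D) = -4 (Q(D) = -4 + (0*(-5))*D = -4 + 0*D = -4 + 0 = -4)
L = 59474 (L = (-4 + 231)*262 = 227*262 = 59474)
L - 1*8719 = 59474 - 1*8719 = 59474 - 8719 = 50755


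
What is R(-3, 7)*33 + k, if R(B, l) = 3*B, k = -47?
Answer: -344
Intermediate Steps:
R(-3, 7)*33 + k = (3*(-3))*33 - 47 = -9*33 - 47 = -297 - 47 = -344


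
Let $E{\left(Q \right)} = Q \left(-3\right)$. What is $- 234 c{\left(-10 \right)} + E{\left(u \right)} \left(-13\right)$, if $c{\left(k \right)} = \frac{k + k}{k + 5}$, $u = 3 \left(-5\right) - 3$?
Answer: $-1638$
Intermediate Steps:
$u = -18$ ($u = -15 - 3 = -18$)
$E{\left(Q \right)} = - 3 Q$
$c{\left(k \right)} = \frac{2 k}{5 + k}$
$- 234 c{\left(-10 \right)} + E{\left(u \right)} \left(-13\right) = - 234 \cdot 2 \left(-10\right) \frac{1}{5 - 10} + \left(-3\right) \left(-18\right) \left(-13\right) = - 234 \cdot 2 \left(-10\right) \frac{1}{-5} + 54 \left(-13\right) = - 234 \cdot 2 \left(-10\right) \left(- \frac{1}{5}\right) - 702 = \left(-234\right) 4 - 702 = -936 - 702 = -1638$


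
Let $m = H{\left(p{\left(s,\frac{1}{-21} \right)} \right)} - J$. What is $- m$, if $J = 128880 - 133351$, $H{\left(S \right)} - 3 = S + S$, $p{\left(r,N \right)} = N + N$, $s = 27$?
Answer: $- \frac{93950}{21} \approx -4473.8$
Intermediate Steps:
$p{\left(r,N \right)} = 2 N$
$H{\left(S \right)} = 3 + 2 S$ ($H{\left(S \right)} = 3 + \left(S + S\right) = 3 + 2 S$)
$J = -4471$
$m = \frac{93950}{21}$ ($m = \left(3 + 2 \frac{2}{-21}\right) - -4471 = \left(3 + 2 \cdot 2 \left(- \frac{1}{21}\right)\right) + 4471 = \left(3 + 2 \left(- \frac{2}{21}\right)\right) + 4471 = \left(3 - \frac{4}{21}\right) + 4471 = \frac{59}{21} + 4471 = \frac{93950}{21} \approx 4473.8$)
$- m = \left(-1\right) \frac{93950}{21} = - \frac{93950}{21}$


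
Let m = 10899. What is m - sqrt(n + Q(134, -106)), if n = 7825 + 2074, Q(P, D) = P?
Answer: 10899 - sqrt(10033) ≈ 10799.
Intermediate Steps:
n = 9899
m - sqrt(n + Q(134, -106)) = 10899 - sqrt(9899 + 134) = 10899 - sqrt(10033)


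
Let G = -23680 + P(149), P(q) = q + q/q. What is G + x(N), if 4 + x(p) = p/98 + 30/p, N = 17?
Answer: -39204415/1666 ≈ -23532.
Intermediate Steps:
P(q) = 1 + q (P(q) = q + 1 = 1 + q)
x(p) = -4 + 30/p + p/98 (x(p) = -4 + (p/98 + 30/p) = -4 + (30/p + p/98) = -4 + 30/p + p/98)
G = -23530 (G = -23680 + (1 + 149) = -23680 + 150 = -23530)
G + x(N) = -23530 + (-4 + 30/17 + (1/98)*17) = -23530 + (-4 + 30*(1/17) + 17/98) = -23530 + (-4 + 30/17 + 17/98) = -23530 - 3435/1666 = -39204415/1666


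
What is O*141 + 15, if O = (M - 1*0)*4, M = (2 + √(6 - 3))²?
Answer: 3963 + 2256*√3 ≈ 7870.5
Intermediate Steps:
M = (2 + √3)² ≈ 13.928
O = 4*(2 + √3)² (O = ((2 + √3)² - 1*0)*4 = ((2 + √3)² + 0)*4 = (2 + √3)²*4 = 4*(2 + √3)² ≈ 55.713)
O*141 + 15 = (28 + 16*√3)*141 + 15 = (3948 + 2256*√3) + 15 = 3963 + 2256*√3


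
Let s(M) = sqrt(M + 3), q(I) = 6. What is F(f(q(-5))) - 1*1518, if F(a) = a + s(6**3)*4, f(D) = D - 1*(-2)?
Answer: -1510 + 4*sqrt(219) ≈ -1450.8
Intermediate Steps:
s(M) = sqrt(3 + M)
f(D) = 2 + D (f(D) = D + 2 = 2 + D)
F(a) = a + 4*sqrt(219) (F(a) = a + sqrt(3 + 6**3)*4 = a + sqrt(3 + 216)*4 = a + sqrt(219)*4 = a + 4*sqrt(219))
F(f(q(-5))) - 1*1518 = ((2 + 6) + 4*sqrt(219)) - 1*1518 = (8 + 4*sqrt(219)) - 1518 = -1510 + 4*sqrt(219)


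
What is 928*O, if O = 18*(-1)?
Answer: -16704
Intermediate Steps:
O = -18
928*O = 928*(-18) = -16704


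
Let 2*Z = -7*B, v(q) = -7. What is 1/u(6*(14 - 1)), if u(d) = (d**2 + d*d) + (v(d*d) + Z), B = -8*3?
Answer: 1/12245 ≈ 8.1666e-5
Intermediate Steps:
B = -24
Z = 84 (Z = (-7*(-24))/2 = (1/2)*168 = 84)
u(d) = 77 + 2*d**2 (u(d) = (d**2 + d*d) + (-7 + 84) = (d**2 + d**2) + 77 = 2*d**2 + 77 = 77 + 2*d**2)
1/u(6*(14 - 1)) = 1/(77 + 2*(6*(14 - 1))**2) = 1/(77 + 2*(6*13)**2) = 1/(77 + 2*78**2) = 1/(77 + 2*6084) = 1/(77 + 12168) = 1/12245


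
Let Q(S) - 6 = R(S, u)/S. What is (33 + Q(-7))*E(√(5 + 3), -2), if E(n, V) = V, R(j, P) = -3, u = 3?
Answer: -552/7 ≈ -78.857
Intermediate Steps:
Q(S) = 6 - 3/S
(33 + Q(-7))*E(√(5 + 3), -2) = (33 + (6 - 3/(-7)))*(-2) = (33 + (6 - 3*(-⅐)))*(-2) = (33 + (6 + 3/7))*(-2) = (33 + 45/7)*(-2) = (276/7)*(-2) = -552/7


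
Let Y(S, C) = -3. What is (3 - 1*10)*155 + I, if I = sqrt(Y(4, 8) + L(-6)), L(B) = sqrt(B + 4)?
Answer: -1085 + sqrt(-3 + I*sqrt(2)) ≈ -1084.6 + 1.7772*I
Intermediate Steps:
L(B) = sqrt(4 + B)
I = sqrt(-3 + I*sqrt(2)) (I = sqrt(-3 + sqrt(4 - 6)) = sqrt(-3 + sqrt(-2)) = sqrt(-3 + I*sqrt(2)) ≈ 0.39788 + 1.7772*I)
(3 - 1*10)*155 + I = (3 - 1*10)*155 + sqrt(-3 + I*sqrt(2)) = (3 - 10)*155 + sqrt(-3 + I*sqrt(2)) = -7*155 + sqrt(-3 + I*sqrt(2)) = -1085 + sqrt(-3 + I*sqrt(2))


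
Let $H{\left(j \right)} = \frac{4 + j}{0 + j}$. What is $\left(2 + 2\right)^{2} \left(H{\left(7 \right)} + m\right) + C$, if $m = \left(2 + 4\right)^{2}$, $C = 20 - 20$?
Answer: $\frac{4208}{7} \approx 601.14$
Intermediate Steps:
$C = 0$ ($C = 20 - 20 = 0$)
$m = 36$ ($m = 6^{2} = 36$)
$H{\left(j \right)} = \frac{4 + j}{j}$
$\left(2 + 2\right)^{2} \left(H{\left(7 \right)} + m\right) + C = \left(2 + 2\right)^{2} \left(\frac{4 + 7}{7} + 36\right) + 0 = 4^{2} \left(\frac{1}{7} \cdot 11 + 36\right) + 0 = 16 \left(\frac{11}{7} + 36\right) + 0 = 16 \cdot \frac{263}{7} + 0 = \frac{4208}{7} + 0 = \frac{4208}{7}$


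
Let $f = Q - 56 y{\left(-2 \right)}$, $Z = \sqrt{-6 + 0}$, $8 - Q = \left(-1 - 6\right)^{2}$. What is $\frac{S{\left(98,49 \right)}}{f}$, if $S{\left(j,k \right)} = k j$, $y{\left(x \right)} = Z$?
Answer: $- \frac{196882}{20497} + \frac{268912 i \sqrt{6}}{20497} \approx -9.6054 + 32.136 i$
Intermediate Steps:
$Q = -41$ ($Q = 8 - \left(-1 - 6\right)^{2} = 8 - \left(-7\right)^{2} = 8 - 49 = -41$)
$Z = i \sqrt{6}$ ($Z = \sqrt{-6} = i \sqrt{6} \approx 2.4495 i$)
$y{\left(x \right)} = i \sqrt{6}$
$S{\left(j,k \right)} = j k$
$f = -41 - 56 i \sqrt{6} \approx -41.0 - 137.17 i$
$\frac{S{\left(98,49 \right)}}{f} = \frac{98 \cdot 49}{-41 - 56 i \sqrt{6}} = \frac{4802}{-41 - 56 i \sqrt{6}}$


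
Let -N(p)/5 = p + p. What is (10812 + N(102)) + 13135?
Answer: 22927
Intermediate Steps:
N(p) = -10*p (N(p) = -5*(p + p) = -10*p)
(10812 + N(102)) + 13135 = (10812 - 10*102) + 13135 = (10812 - 1020) + 13135 = 9792 + 13135 = 22927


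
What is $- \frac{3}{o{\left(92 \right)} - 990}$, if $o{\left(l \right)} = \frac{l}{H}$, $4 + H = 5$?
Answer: $\frac{3}{898} \approx 0.0033408$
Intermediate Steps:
$H = 1$ ($H = -4 + 5 = 1$)
$o{\left(l \right)} = l$ ($o{\left(l \right)} = \frac{l}{1} = l 1 = l$)
$- \frac{3}{o{\left(92 \right)} - 990} = - \frac{3}{92 - 990} = - \frac{3}{-898} = \left(-3\right) \left(- \frac{1}{898}\right) = \frac{3}{898}$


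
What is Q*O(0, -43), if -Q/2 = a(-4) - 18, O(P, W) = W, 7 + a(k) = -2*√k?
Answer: -2150 - 344*I ≈ -2150.0 - 344.0*I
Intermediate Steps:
a(k) = -7 - 2*√k
Q = 50 + 8*I (Q = -2*((-7 - 4*I) - 18) = -2*(-25 - 4*I) = 50 + 8*I ≈ 50.0 + 8.0*I)
Q*O(0, -43) = (50 + 8*I)*(-43) = -2150 - 344*I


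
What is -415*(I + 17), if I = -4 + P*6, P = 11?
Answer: -32785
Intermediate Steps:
I = 62 (I = -4 + 11*6 = -4 + 66 = 62)
-415*(I + 17) = -415*(62 + 17) = -415*79 = -32785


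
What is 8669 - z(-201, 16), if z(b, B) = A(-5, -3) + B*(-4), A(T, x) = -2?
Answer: 8735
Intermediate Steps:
z(b, B) = -2 - 4*B (z(b, B) = -2 + B*(-4) = -2 - 4*B)
8669 - z(-201, 16) = 8669 - (-2 - 4*16) = 8669 - (-2 - 64) = 8669 - 1*(-66) = 8669 + 66 = 8735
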